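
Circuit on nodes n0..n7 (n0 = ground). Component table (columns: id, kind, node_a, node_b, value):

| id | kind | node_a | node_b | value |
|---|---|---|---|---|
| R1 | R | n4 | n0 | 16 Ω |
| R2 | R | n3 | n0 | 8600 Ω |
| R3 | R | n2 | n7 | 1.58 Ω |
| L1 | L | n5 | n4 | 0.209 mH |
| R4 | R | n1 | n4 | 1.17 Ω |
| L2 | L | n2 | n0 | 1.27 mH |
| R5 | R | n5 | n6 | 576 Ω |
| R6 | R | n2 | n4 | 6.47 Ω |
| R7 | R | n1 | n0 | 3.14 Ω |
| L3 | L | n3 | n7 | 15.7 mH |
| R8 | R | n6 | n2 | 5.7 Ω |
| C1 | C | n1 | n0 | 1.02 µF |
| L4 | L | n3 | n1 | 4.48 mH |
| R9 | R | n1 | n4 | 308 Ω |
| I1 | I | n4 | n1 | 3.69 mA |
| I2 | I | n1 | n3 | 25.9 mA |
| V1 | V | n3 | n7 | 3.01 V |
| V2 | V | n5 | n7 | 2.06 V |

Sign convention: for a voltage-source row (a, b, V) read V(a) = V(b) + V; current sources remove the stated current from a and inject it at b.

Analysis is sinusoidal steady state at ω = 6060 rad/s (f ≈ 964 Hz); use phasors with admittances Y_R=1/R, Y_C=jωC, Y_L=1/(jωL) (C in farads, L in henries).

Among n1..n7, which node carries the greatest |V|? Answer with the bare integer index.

7

MNA unknowns: 7 node voltages V₁..V_7 plus 2 source currents (V1, V2)
R1: Y=0.06250+0.000j on G[4,0]
R2: Y=0.0001163+0.000j on G[3,0]
R3: Y=0.6329+0.000j on G[2,7]
L1: Y=0.000-0.7896j on G[5,4]
R4: Y=0.8547+0.000j on G[1,4]
L2: Y=0.000-0.1299j on G[2,0]
R5: Y=0.001736+0.000j on G[5,6]
R6: Y=0.1546+0.000j on G[2,4]
R7: Y=0.3185+0.000j on G[1,0]
L3: Y=0.000-0.01051j on G[3,7]
R8: Y=0.1754+0.000j on G[6,2]
C1: Y=0.000+0.006181j on G[1,0]
L4: Y=0.000-0.03683j on G[3,1]
R9: Y=0.003247+0.000j on G[1,4]
I1: z[4]−=0.00369, z[1]+=0.00369
I2: z[1]−=0.0259, z[3]+=0.0259
V1: row V3−V7=3.01, i_V1 at 3,7
V2: row V5−V7=2.06, i_V2 at 5,7
solve → V1=0.1264-0.4135j, V2=-1.256-0.4224j, V3=1.310-0.1427j, V4=0.1906-0.5153j, V5=0.3602-0.1427j, V6=-1.240-0.4197j, V7=-1.700-0.1427j
aux → i_V1=0.01577+0.07526j, i_V2=-0.2970+0.1334j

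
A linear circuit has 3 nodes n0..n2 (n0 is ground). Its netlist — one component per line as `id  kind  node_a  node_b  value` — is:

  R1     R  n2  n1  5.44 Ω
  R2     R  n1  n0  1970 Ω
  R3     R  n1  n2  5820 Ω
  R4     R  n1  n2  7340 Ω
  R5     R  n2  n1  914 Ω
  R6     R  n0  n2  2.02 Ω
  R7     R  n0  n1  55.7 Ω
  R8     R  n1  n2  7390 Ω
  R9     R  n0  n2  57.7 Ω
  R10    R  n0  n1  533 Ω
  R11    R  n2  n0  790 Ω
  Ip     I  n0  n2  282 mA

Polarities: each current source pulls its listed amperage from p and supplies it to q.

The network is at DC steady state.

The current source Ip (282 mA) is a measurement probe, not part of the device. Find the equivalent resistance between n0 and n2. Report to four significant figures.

R_eq = 1.880 Ω

Element admittances at DC:
  Y(R1) = 0.1838 S between n2,n1
  Y(R2) = 0.0005076 S between n1,n0
  Y(R3) = 0.0001718 S between n1,n2
  Y(R4) = 0.0001362 S between n1,n2
  Y(R5) = 0.001094 S between n2,n1
  Y(R6) = 0.4950 S between n0,n2
  Y(R7) = 0.01795 S between n0,n1
  Y(R8) = 0.0001353 S between n1,n2
  Y(R9) = 0.01733 S between n0,n2
  Y(R10) = 0.001876 S between n0,n1
  Y(R11) = 0.001266 S between n2,n0
  Ip: injects 0.282 A into n2 (from n0)
Assemble and solve the 2×2 MNA system:
  V(n1)=0.4777  V(n2)=0.5301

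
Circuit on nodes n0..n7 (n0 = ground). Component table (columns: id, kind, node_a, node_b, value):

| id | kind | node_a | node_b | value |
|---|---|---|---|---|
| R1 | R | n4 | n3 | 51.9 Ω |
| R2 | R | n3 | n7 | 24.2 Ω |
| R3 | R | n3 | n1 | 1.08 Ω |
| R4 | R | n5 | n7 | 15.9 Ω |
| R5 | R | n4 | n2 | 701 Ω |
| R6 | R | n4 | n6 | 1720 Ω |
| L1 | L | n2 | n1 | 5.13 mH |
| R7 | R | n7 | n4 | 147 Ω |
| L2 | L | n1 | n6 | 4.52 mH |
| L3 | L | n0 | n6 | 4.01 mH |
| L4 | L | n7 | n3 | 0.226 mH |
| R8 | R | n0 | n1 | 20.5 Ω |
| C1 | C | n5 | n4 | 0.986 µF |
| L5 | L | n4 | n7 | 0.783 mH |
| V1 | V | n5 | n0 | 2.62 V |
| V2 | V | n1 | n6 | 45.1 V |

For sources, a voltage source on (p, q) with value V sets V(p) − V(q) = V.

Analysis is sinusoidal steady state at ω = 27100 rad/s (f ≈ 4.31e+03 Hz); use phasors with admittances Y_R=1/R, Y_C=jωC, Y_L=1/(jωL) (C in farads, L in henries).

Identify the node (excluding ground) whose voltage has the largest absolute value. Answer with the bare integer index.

Apply KCL at each of the 7 non-ground nodes and solve the resulting linear system.
Node n1: branches {R3, L1, L2, R8, V2} → V_1 = 1.793-3.282j
Node n2: branches {R5, L1} → V_2 = 1.513-3.829j
Node n3: branches {R1, R2, R3, L4} → V_3 = 1.833-3.028j
Node n4: branches {R1, R5, R6, R7, C1, L5} → V_4 = -1.245-2.418j
Node n5: branches {R4, C1, V1} → V_5 = 2.620+0.000j
Node n6: branches {R6, L2, L3, V2} → V_6 = -43.31-3.282j
Node n7: branches {R2, R4, R7, L4, L5} → V_7 = 0.6824-2.148j
Source currents: i(V1)=-0.05726-0.2384j, i(V2)=-0.05466+0.7662j

6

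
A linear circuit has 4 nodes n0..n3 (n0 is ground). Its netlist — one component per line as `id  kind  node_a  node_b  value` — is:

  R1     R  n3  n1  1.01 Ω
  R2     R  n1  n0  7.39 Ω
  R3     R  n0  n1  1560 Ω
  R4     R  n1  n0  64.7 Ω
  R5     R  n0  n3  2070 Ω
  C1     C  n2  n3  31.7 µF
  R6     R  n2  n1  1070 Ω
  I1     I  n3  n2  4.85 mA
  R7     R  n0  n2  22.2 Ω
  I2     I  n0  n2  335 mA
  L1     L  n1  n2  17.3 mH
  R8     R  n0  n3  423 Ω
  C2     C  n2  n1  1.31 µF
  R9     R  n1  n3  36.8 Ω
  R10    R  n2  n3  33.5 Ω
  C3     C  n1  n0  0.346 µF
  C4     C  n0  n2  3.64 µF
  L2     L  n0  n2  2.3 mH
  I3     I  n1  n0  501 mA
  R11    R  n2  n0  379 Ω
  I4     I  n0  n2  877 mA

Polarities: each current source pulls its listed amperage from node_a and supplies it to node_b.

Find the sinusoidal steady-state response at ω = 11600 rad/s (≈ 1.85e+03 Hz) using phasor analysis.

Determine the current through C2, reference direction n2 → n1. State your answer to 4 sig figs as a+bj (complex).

MNA unknowns: 3 node voltages V₁..V_3
R1: Y=0.9901+0.000j on G[3,1]
R2: Y=0.1353+0.000j on G[1,0]
R3: Y=0.0006410+0.000j on G[0,1]
R4: Y=0.01546+0.000j on G[1,0]
R5: Y=0.0004831+0.000j on G[0,3]
C1: Y=0.000+0.3677j on G[2,3]
R6: Y=0.0009346+0.000j on G[2,1]
I1: z[3]−=0.00485, z[2]+=0.00485
R7: Y=0.04505+0.000j on G[0,2]
I2: z[0]−=0.335, z[2]+=0.335
L1: Y=0.000-0.004983j on G[1,2]
R8: Y=0.002364+0.000j on G[0,3]
C2: Y=0.000+0.01520j on G[2,1]
R9: Y=0.02717+0.000j on G[1,3]
R10: Y=0.02985+0.000j on G[2,3]
C3: Y=0.000+0.004014j on G[1,0]
C4: Y=0.000+0.04222j on G[0,2]
L2: Y=0.000-0.03748j on G[0,2]
I3: z[1]−=0.501, z[0]+=0.501
R11: Y=0.002639+0.000j on G[2,0]
I4: z[0]−=0.877, z[2]+=0.877
solve → V1=3.153+0.4286j, V2=4.481-2.101j, V3=4.087+0.4938j

0.03845+0.02019j A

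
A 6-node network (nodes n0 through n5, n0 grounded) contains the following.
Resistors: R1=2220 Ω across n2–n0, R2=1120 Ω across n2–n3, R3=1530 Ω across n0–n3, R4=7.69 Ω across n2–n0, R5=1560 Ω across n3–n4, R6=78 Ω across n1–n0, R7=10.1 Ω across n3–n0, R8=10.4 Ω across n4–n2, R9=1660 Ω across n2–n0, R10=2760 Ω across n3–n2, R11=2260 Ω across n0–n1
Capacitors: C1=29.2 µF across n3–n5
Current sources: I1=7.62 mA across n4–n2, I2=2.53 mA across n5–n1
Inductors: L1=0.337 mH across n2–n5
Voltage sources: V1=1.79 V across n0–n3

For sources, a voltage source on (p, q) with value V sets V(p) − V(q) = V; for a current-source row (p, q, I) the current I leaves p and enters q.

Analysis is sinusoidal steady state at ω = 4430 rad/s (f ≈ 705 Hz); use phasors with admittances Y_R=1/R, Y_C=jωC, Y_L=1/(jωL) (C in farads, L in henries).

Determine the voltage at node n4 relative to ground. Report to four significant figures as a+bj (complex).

-1.164-0.8500j V

MNA unknowns: 5 node voltages V₁..V_5 plus 1 source current (V1)
R1: Y=0.0004505+0.000j on G[2,0]
C1: Y=0.000+0.1294j on G[3,5]
R2: Y=0.0008929+0.000j on G[2,3]
R3: Y=0.0006536+0.000j on G[0,3]
I1: z[4]−=0.00762, z[2]+=0.00762
L1: Y=0.000-0.6698j on G[2,5]
R4: Y=0.1300+0.000j on G[2,0]
R5: Y=0.0006410+0.000j on G[3,4]
I2: z[5]−=0.00253, z[1]+=0.00253
R6: Y=0.01282+0.000j on G[1,0]
R7: Y=0.09901+0.000j on G[3,0]
R8: Y=0.09615+0.000j on G[4,2]
R9: Y=0.0006024+0.000j on G[2,0]
R10: Y=0.0003623+0.000j on G[3,2]
R11: Y=0.0004425+0.000j on G[0,1]
V1: row V0−V3=1.79, i_V1 at 0,3
solve → V1=0.1908+0.000j, V2=-1.080-0.8557j, V3=-1.790+0.000j, V4=-1.164-0.8500j, V5=-0.9103-1.065j
aux → i_V1=-0.3175-0.1122j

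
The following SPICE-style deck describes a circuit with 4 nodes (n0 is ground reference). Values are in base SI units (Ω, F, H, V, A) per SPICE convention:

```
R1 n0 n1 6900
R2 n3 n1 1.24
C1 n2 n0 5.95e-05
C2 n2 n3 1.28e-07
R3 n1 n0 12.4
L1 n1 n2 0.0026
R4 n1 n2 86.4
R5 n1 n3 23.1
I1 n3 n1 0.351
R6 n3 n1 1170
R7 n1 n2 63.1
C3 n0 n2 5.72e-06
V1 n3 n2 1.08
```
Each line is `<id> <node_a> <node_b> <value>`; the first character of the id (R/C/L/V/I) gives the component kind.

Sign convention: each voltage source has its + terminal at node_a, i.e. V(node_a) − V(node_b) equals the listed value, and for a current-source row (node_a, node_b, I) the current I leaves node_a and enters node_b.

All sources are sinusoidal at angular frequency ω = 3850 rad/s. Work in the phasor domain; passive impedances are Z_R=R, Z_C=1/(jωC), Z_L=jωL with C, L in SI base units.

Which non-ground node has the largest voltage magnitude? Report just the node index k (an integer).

1

Element admittances at ω=3850 rad/s:
  Y(R1) = 0.0001449+0.000j S between n0,n1
  Y(R2) = 0.8065+0.000j S between n3,n1
  Y(C1) = 0.000+0.2291j S between n2,n0
  Y(C2) = 0.000+0.0004928j S between n2,n3
  Y(R3) = 0.08065+0.000j S between n1,n0
  Y(L1) = 0.000-0.09990j S between n1,n2
  Y(R4) = 0.01157+0.000j S between n1,n2
  Y(R5) = 0.04329+0.000j S between n1,n3
  I1: injects 0.351 A into n1 (from n3)
  Y(R6) = 0.0008547+0.000j S between n3,n1
  Y(R7) = 0.01585+0.000j S between n1,n2
  Y(C3) = 0.000+0.02202j S between n0,n2
  V1: constraint V(n3)−V(n2) = 1.08
Assemble and solve the 4×4 MNA system:
  V(n1)=1.171+0.4831j  V(n2)=-0.1554+0.3767j  V(n3)=0.9246+0.3767j
  i(V1)=-0.1416+0.09000j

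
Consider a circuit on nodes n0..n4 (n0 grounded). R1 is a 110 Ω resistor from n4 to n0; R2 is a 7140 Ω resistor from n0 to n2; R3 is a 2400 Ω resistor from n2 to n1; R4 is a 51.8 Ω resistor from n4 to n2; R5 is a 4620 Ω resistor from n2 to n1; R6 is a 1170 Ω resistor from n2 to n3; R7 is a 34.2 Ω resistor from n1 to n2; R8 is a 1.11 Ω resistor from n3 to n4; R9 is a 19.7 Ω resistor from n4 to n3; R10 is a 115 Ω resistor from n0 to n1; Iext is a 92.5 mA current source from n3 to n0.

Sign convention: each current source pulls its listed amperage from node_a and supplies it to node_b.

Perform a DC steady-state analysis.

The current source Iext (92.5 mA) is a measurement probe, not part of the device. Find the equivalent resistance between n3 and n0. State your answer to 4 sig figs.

Element admittances at DC:
  Y(R1) = 0.009091 S between n4,n0
  Y(R2) = 0.0001401 S between n0,n2
  Y(R3) = 0.0004167 S between n2,n1
  Y(R4) = 0.01931 S between n4,n2
  Y(R5) = 0.0002165 S between n2,n1
  Y(R6) = 0.0008547 S between n2,n3
  Y(R7) = 0.02924 S between n1,n2
  Y(R8) = 0.9009 S between n3,n4
  Y(R9) = 0.05076 S between n4,n3
  Y(R10) = 0.008696 S between n0,n1
  Iext: injects 0.0925 A into n0 (from n3)
Assemble and solve the 4×4 MNA system:
  V(n1)=-3.759  V(n2)=-4.853  V(n3)=-6.600  V(n4)=-6.505

R_eq = 71.35 Ω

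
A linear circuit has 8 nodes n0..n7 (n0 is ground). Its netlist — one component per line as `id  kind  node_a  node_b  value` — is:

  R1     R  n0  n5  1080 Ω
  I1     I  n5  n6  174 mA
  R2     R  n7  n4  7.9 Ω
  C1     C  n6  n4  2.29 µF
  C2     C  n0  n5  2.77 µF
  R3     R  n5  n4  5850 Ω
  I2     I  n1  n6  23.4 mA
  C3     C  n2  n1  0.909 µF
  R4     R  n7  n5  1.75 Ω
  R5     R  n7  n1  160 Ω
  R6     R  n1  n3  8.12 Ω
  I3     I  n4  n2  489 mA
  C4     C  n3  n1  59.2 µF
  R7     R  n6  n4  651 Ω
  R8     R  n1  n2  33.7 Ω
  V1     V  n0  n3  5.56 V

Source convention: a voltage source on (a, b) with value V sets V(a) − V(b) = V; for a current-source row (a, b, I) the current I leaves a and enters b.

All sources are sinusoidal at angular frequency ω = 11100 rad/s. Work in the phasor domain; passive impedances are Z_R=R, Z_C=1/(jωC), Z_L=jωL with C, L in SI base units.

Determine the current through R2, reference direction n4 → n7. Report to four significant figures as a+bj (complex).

MNA unknowns: 7 node voltages V₁..V_7 plus 1 source current (V1)
R1: Y=0.0009259+0.000j on G[0,5]
I1: z[5]−=0.174, z[6]+=0.174
R2: Y=0.1266+0.000j on G[7,4]
C1: Y=0.000+0.02542j on G[6,4]
C2: Y=0.000+0.03075j on G[0,5]
R3: Y=0.0001709+0.000j on G[5,4]
I2: z[1]−=0.0234, z[6]+=0.0234
C3: Y=0.000+0.01009j on G[2,1]
R4: Y=0.5714+0.000j on G[7,5]
R5: Y=0.006250+0.000j on G[7,1]
R6: Y=0.1232+0.000j on G[1,3]
I3: z[4]−=0.489, z[2]+=0.489
C4: Y=0.000+0.6571j on G[3,1]
R7: Y=0.001536+0.000j on G[6,4]
R8: Y=0.02967+0.000j on G[1,2]
V1: row V0−V3=5.56, i_V1 at 0,3
solve → V1=-5.285-0.6675j, V2=9.486-5.690j, V3=-5.560+0.000j, V4=-6.483+15.08j, V5=-3.661+15.26j, V6=-6.015+7.347j, V7=-4.183+15.08j
aux → i_V1=-0.4725-0.09845j

-0.2911+2.940e-05j A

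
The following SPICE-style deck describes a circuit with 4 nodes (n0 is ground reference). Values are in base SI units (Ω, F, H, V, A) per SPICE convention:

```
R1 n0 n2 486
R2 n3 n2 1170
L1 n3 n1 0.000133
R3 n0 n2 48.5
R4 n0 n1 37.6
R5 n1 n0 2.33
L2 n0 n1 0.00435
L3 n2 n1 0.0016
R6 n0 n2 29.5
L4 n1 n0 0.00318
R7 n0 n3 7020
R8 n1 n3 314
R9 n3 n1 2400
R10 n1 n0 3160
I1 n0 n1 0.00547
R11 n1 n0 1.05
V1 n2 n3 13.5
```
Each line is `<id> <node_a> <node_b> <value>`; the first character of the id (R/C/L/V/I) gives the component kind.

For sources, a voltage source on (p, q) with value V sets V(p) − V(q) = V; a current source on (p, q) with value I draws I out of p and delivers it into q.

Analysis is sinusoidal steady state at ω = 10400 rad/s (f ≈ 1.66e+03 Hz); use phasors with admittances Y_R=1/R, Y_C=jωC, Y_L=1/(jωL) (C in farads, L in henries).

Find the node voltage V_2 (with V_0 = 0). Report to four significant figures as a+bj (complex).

11.92-0.8400j V

Apply KCL at each of the 3 non-ground nodes and solve the resulting linear system.
Node n1: branches {L1, R4, R5, L2, L3, L4, R8, R9, R10, I1, R11} → V_1 = -0.4755+0.01615j
Node n2: branches {R1, R2, R3, L3, R6, V1} → V_2 = 11.92-0.8400j
Node n3: branches {R2, L1, R7, R8, R9, V1} → V_3 = -1.576-0.8400j
Source currents: i(V1)=-0.6347+0.7927j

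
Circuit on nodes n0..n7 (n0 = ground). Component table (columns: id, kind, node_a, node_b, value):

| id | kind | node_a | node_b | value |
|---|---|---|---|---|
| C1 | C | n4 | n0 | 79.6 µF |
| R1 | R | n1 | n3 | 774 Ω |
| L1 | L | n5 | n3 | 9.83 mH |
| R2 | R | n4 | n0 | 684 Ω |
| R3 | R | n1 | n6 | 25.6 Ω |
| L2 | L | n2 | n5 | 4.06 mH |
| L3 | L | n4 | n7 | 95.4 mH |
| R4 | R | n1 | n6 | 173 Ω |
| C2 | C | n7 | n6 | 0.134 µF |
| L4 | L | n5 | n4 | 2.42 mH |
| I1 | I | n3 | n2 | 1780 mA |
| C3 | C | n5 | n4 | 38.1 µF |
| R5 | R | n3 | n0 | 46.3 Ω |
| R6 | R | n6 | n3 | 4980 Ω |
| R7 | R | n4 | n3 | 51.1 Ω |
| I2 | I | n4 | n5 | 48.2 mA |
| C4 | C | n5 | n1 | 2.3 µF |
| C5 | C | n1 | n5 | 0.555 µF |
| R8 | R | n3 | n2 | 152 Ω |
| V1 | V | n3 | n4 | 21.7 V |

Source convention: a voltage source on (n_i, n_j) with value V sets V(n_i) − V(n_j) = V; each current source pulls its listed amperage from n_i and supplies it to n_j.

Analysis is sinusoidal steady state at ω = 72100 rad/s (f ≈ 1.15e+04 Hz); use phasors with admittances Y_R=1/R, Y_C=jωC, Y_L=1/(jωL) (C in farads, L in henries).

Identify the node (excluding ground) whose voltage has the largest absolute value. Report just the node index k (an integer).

2

MNA unknowns: 7 node voltages V₁..V_7 plus 1 source current (V1)
C1: Y=0.000+5.739j on G[4,0]
R1: Y=0.001292+0.000j on G[1,3]
L1: Y=0.000-0.001411j on G[5,3]
R2: Y=0.001462+0.000j on G[4,0]
R3: Y=0.03906+0.000j on G[1,6]
L2: Y=0.000-0.003416j on G[2,5]
L3: Y=0.000-0.0001454j on G[4,7]
R4: Y=0.005780+0.000j on G[1,6]
C2: Y=0.000+0.009661j on G[7,6]
L4: Y=0.000-0.005731j on G[5,4]
I1: z[3]−=1.78, z[2]+=1.78
C3: Y=0.000+2.747j on G[5,4]
R5: Y=0.02160+0.000j on G[3,0]
R6: Y=0.0002008+0.000j on G[6,3]
R7: Y=0.01957+0.000j on G[4,3]
I2: z[4]−=0.0482, z[5]+=0.0482
C4: Y=0.000+0.1658j on G[5,1]
C5: Y=0.000+0.04002j on G[1,5]
R8: Y=0.006579+0.000j on G[3,2]
V1: row V3−V4=21.7, i_V1 at 3,4
solve → V1=-0.2962-0.2569j, V2=230.1+119.7j, V3=21.70+0.08166j, V4=-0.0003281+0.08166j, V5=-0.2985-0.09729j, V6=-0.1971-0.2561j, V7=-0.2001-0.2612j
aux → i_V1=-1.336+0.8157j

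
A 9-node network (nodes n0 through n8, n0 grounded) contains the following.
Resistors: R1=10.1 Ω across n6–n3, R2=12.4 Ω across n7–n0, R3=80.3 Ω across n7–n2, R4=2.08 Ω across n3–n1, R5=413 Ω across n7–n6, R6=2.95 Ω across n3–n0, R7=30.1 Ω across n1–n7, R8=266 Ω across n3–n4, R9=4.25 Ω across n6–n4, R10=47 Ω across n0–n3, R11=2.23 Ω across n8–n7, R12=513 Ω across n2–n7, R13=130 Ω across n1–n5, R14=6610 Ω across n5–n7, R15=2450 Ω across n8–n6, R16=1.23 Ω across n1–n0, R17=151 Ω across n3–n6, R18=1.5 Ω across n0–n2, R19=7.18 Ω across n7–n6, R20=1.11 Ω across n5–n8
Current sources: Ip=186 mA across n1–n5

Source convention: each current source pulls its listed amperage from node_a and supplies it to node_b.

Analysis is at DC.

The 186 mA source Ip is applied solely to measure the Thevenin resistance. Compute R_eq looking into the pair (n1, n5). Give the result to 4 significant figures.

R_eq = 8.520 Ω

Apply KCL at each of the 8 non-ground nodes and solve the resulting linear system.
Node n1: branches {R4, R7, R13, R16, Ip} → V_1 = -0.1068
Node n2: branches {R3, R12, R18} → V_2 = 0.01900
Node n3: branches {R1, R4, R6, R8, R10, R17} → V_3 = 0.004704
Node n4: branches {R8, R9} → V_4 = 0.5025
Node n5: branches {R13, R14, R20, Ip} → V_5 = 1.478
Node n6: branches {R1, R5, R9, R15, R17, R19} → V_6 = 0.5104
Node n7: branches {R2, R3, R5, R7, R11, R12, R14, R19} → V_7 = 0.8984
Node n8: branches {R11, R15, R20} → V_8 = 1.285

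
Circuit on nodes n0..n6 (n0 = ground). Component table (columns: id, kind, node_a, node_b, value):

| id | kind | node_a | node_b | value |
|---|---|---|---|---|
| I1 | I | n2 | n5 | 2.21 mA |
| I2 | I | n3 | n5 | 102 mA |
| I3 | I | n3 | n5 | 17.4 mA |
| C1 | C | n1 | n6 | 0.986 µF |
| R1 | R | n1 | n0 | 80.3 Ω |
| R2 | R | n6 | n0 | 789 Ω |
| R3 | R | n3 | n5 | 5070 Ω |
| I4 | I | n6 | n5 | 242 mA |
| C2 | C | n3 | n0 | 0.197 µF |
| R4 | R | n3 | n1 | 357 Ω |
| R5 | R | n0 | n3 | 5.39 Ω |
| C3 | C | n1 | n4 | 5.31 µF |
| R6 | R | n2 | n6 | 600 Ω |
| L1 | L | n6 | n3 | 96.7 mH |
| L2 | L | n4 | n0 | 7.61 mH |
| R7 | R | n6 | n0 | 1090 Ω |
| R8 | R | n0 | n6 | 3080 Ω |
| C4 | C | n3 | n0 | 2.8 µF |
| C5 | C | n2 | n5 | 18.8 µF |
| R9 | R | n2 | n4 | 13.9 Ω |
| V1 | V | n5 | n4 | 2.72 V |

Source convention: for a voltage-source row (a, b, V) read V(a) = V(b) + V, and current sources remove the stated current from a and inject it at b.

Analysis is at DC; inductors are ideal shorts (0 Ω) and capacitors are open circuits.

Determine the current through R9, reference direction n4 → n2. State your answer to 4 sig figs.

Element admittances at DC:
  I1: injects 0.00221 A into n5 (from n2)
  I2: injects 0.102 A into n5 (from n3)
  I3: injects 0.0174 A into n5 (from n3)
  Y(C1) = 0.000 S between n1,n6
  Y(R1) = 0.01245 S between n1,n0
  Y(R2) = 0.001267 S between n6,n0
  Y(R3) = 0.0001972 S between n3,n5
  I4: injects 0.242 A into n5 (from n6)
  Y(C2) = 0.000 S between n3,n0
  Y(R4) = 0.002801 S between n3,n1
  Y(R5) = 0.1855 S between n0,n3
  Y(C3) = 0.000 S between n1,n4
  Y(R6) = 0.001667 S between n2,n6
  L1: short n6↔n3 (DC inductor)
  L2: short n4↔n0 (DC inductor)
  Y(R7) = 0.0009174 S between n6,n0
  Y(R8) = 0.0003247 S between n0,n6
  Y(C4) = 0.000 S between n3,n0
  Y(C5) = 0.000 S between n2,n5
  Y(R9) = 0.07194 S between n2,n4
  V1: constraint V(n5)−V(n4) = 2.72
Assemble and solve the 9×9 MNA system:
  V(n1)=-0.3449  V(n2)=-0.07255  V(n3)=-1.878  V(n4)=0.000  V(n5)=2.720  V(n6)=-1.878
  i(L1)=-0.2343  i(L2)=0.3575  i(V1)=0.3627

0.005220 A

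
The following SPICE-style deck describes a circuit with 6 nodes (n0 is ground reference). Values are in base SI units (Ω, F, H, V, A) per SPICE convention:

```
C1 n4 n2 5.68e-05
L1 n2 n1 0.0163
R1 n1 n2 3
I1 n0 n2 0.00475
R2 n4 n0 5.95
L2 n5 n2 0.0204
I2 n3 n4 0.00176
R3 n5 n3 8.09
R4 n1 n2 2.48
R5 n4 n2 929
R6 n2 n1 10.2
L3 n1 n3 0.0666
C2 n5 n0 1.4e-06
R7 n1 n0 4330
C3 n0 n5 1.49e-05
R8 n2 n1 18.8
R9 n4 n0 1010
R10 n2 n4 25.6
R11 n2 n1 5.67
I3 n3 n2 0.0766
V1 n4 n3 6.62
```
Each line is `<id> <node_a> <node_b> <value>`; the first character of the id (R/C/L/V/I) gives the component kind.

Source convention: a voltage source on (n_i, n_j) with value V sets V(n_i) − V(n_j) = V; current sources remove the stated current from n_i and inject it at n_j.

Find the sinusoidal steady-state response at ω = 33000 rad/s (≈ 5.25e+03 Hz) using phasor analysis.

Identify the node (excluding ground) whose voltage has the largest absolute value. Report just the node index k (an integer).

3

MNA unknowns: 5 node voltages V₁..V_5 plus 1 source current (V1)
C1: Y=0.000+1.874j on G[4,2]
L1: Y=0.000-0.001859j on G[2,1]
R1: Y=0.3333+0.000j on G[1,2]
I1: z[0]−=0.00475, z[2]+=0.00475
R2: Y=0.1681+0.000j on G[4,0]
L2: Y=0.000-0.001485j on G[5,2]
I2: z[3]−=0.00176, z[4]+=0.00176
R3: Y=0.1236+0.000j on G[5,3]
R4: Y=0.4032+0.000j on G[1,2]
R5: Y=0.001076+0.000j on G[4,2]
R6: Y=0.09804+0.000j on G[2,1]
L3: Y=0.000-0.0004550j on G[1,3]
C2: Y=0.000+0.04620j on G[5,0]
R7: Y=0.0002309+0.000j on G[1,0]
C3: Y=0.000+0.4917j on G[0,5]
R8: Y=0.05319+0.000j on G[2,1]
R9: Y=0.0009901+0.000j on G[4,0]
R10: Y=0.03906+0.000j on G[2,4]
R11: Y=0.1764+0.000j on G[2,1]
I3: z[3]−=0.0766, z[2]+=0.0766
V1: row V4−V3=6.62, i_V1 at 4,3
solve → V1=2.767+0.3372j, V2=2.767+0.3345j, V3=-3.858+0.3779j, V4=2.762+0.3779j, V5=-0.1189+0.8606j
aux → i_V1=-0.3837-0.05666j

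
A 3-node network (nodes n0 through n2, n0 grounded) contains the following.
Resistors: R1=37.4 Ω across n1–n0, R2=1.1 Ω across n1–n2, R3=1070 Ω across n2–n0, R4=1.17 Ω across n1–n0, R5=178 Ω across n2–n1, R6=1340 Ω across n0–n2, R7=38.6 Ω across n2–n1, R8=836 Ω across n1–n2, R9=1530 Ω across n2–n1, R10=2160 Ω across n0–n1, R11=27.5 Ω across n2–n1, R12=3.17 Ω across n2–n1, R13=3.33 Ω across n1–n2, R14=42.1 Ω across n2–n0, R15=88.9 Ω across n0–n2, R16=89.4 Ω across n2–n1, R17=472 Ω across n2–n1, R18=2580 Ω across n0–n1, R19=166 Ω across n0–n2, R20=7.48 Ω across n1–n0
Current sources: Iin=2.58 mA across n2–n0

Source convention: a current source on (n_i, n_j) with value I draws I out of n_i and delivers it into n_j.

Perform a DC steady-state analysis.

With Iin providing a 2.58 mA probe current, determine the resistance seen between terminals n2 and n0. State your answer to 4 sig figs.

R_eq = 1.503 Ω

MNA unknowns: 2 node voltages V₁..V_2
R1: Y=0.02674 on G[1,0]
R2: Y=0.9091 on G[1,2]
R3: Y=0.0009346 on G[2,0]
R4: Y=0.8547 on G[1,0]
R5: Y=0.005618 on G[2,1]
R6: Y=0.0007463 on G[0,2]
R7: Y=0.02591 on G[2,1]
R8: Y=0.001196 on G[1,2]
R9: Y=0.0006536 on G[2,1]
R10: Y=0.0004630 on G[0,1]
R11: Y=0.03636 on G[2,1]
R12: Y=0.3155 on G[2,1]
R13: Y=0.3003 on G[1,2]
R14: Y=0.02375 on G[2,0]
R15: Y=0.01125 on G[0,2]
R16: Y=0.01119 on G[2,1]
R17: Y=0.002119 on G[2,1]
R18: Y=0.0003876 on G[0,1]
R19: Y=0.006024 on G[0,2]
R20: Y=0.1337 on G[1,0]
Iin: z[2]−=0.00258, z[0]+=0.00258
solve → V1=-0.002376, V2=-0.003878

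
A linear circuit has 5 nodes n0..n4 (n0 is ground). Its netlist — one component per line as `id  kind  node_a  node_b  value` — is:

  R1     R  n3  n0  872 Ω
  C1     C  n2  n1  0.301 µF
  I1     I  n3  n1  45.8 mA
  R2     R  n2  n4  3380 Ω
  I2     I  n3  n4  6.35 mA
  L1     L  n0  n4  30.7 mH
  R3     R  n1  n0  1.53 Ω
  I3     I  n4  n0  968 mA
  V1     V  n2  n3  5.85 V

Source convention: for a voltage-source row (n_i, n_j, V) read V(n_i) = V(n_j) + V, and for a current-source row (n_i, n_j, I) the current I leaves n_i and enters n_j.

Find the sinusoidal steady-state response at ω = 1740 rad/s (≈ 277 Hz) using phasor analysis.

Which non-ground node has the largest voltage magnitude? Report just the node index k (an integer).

4

Apply KCL at each of the 4 non-ground nodes and solve the resulting linear system.
Node n1: branches {C1, I1, R3} → V_1 = 0.06943-0.02520j
Node n2: branches {C1, R2, V1} → V_2 = -31.38+0.7822j
Node n3: branches {R1, I1, I2, V1} → V_3 = -37.23+0.7822j
Node n4: branches {R2, I2, L1, I3} → V_4 = -0.8318-51.85j
Source currents: i(V1)=0.009460+0.0008970j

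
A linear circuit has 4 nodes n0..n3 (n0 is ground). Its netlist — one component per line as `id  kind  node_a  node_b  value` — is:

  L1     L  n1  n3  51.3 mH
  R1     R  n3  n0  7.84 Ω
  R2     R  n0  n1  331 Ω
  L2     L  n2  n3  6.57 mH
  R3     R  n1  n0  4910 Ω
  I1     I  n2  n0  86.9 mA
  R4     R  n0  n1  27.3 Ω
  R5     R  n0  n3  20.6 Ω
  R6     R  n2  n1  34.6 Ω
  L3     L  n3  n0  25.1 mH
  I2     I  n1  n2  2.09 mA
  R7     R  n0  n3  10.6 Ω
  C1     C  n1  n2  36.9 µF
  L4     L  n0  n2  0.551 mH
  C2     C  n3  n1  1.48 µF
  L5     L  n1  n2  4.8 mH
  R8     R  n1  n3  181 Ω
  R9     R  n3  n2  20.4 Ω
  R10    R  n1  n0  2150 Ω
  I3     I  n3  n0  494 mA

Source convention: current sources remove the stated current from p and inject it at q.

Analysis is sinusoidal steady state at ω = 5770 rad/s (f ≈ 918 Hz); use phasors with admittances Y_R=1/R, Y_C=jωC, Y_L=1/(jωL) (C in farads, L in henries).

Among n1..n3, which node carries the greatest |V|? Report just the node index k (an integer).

3

Element admittances at ω=5770 rad/s:
  Y(L1) = 0.000-0.003378j S between n1,n3
  Y(R1) = 0.1276+0.000j S between n3,n0
  Y(R2) = 0.003021+0.000j S between n0,n1
  Y(L2) = 0.000-0.02638j S between n2,n3
  Y(R3) = 0.0002037+0.000j S between n1,n0
  I1: injects 0.0869 A into n0 (from n2)
  Y(R4) = 0.03663+0.000j S between n0,n1
  Y(R5) = 0.04854+0.000j S between n0,n3
  Y(R6) = 0.02890+0.000j S between n2,n1
  Y(L3) = 0.000-0.006905j S between n3,n0
  I2: injects 0.00209 A into n2 (from n1)
  Y(R7) = 0.09434+0.000j S between n0,n3
  Y(C1) = 0.000+0.2129j S between n1,n2
  Y(L4) = 0.000-0.3145j S between n0,n2
  Y(C2) = 0.000+0.008540j S between n3,n1
  Y(L5) = 0.000-0.03611j S between n1,n2
  Y(R8) = 0.005525+0.000j S between n1,n3
  Y(R9) = 0.04902+0.000j S between n3,n2
  Y(R10) = 0.0004651+0.000j S between n1,n0
  I3: injects 0.494 A into n0 (from n3)
Assemble and solve the 3×3 MNA system:
  V(n1)=-0.1365-0.4365j  V(n2)=-0.1948-0.4783j  V(n3)=-1.566-0.2015j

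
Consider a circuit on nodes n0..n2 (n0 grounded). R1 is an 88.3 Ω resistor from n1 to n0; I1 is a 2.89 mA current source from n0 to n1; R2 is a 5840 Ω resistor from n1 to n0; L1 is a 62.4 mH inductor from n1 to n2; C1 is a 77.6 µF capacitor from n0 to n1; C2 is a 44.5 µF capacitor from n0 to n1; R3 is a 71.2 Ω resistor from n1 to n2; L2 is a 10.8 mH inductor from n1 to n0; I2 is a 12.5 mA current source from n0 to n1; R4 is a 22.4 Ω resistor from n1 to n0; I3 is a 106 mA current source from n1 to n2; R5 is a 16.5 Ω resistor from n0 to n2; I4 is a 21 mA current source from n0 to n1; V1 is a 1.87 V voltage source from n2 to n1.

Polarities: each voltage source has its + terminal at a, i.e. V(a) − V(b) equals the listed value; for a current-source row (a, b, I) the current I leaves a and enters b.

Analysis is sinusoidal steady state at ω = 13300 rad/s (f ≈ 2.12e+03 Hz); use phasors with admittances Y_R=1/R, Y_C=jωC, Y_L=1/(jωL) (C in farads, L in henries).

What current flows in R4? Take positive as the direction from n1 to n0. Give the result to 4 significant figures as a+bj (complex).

Element admittances at ω=13300 rad/s:
  Y(R1) = 0.01133+0.000j S between n1,n0
  I1: injects 0.00289 A into n1 (from n0)
  Y(R2) = 0.0001712+0.000j S between n1,n0
  Y(L1) = 0.000-0.001205j S between n1,n2
  Y(C1) = 0.000+1.032j S between n0,n1
  Y(C2) = 0.000+0.5918j S between n0,n1
  Y(R3) = 0.01404+0.000j S between n1,n2
  Y(L2) = 0.000-0.006962j S between n1,n0
  I2: injects 0.0125 A into n1 (from n0)
  Y(R4) = 0.04464+0.000j S between n1,n0
  I3: injects 0.106 A into n2 (from n1)
  Y(R5) = 0.06061+0.000j S between n0,n2
  I4: injects 0.021 A into n1 (from n0)
  V1: constraint V(n2)−V(n1) = 1.87
Assemble and solve the 3×3 MNA system:
  V(n1)=-0.003418+0.04734j  V(n2)=1.867+0.04734j
  i(V1)=-0.03339-0.0006158j

-0.0001526+0.002113j A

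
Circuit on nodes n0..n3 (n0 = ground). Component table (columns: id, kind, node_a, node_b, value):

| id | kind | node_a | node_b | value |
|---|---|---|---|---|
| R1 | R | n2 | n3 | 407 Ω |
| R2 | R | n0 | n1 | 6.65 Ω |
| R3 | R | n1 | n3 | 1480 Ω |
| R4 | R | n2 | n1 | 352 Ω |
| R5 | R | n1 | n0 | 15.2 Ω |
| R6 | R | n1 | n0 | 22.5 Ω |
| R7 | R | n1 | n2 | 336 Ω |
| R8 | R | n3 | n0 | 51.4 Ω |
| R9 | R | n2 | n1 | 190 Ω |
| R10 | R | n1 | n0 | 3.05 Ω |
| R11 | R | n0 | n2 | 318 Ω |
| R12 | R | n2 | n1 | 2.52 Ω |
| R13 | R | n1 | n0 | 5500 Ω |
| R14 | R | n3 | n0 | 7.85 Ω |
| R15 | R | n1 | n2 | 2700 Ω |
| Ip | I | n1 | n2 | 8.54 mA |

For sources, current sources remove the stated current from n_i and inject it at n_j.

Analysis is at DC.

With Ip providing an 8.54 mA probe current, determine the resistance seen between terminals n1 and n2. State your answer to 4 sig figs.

MNA unknowns: 3 node voltages V₁..V_3
R1: Y=0.002457 on G[2,3]
R2: Y=0.1504 on G[0,1]
R3: Y=0.0006757 on G[1,3]
R4: Y=0.002841 on G[2,1]
R5: Y=0.06579 on G[1,0]
R6: Y=0.04444 on G[1,0]
R7: Y=0.002976 on G[1,2]
R8: Y=0.01946 on G[3,0]
R9: Y=0.005263 on G[2,1]
R10: Y=0.3279 on G[1,0]
R11: Y=0.003145 on G[0,2]
R12: Y=0.3968 on G[2,1]
R13: Y=0.0001818 on G[1,0]
R14: Y=0.1274 on G[3,0]
R15: Y=0.0003704 on G[1,2]
Ip: z[1]−=0.00854, z[2]+=0.00854
solve → V1=-0.0001926, V2=0.02045, V3=0.0003341

R_eq = 2.417 Ω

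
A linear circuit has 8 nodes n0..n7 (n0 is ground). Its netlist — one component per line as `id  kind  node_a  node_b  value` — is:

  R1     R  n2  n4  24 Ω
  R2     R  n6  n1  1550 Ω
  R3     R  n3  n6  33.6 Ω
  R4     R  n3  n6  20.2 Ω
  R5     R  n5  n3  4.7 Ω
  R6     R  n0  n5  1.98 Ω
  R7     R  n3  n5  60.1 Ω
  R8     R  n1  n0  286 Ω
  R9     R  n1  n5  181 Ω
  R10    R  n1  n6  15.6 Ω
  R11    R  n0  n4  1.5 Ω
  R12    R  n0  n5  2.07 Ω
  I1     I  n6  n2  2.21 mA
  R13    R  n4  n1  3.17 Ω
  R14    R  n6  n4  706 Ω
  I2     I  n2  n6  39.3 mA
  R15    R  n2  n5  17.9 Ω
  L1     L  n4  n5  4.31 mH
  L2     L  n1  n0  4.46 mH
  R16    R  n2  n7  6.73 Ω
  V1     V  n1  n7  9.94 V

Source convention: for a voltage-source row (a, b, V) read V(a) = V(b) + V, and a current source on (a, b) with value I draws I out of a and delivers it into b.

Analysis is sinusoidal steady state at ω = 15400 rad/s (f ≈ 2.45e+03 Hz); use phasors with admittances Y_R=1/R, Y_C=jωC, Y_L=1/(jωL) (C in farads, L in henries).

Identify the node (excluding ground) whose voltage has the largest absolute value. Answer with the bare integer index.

7

Element admittances at ω=15400 rad/s:
  Y(R1) = 0.04167+0.000j S between n2,n4
  Y(R2) = 0.0006452+0.000j S between n6,n1
  Y(R3) = 0.02976+0.000j S between n3,n6
  Y(R4) = 0.04950+0.000j S between n3,n6
  Y(R5) = 0.2128+0.000j S between n5,n3
  Y(R6) = 0.5051+0.000j S between n0,n5
  Y(R7) = 0.01664+0.000j S between n3,n5
  Y(R8) = 0.003497+0.000j S between n1,n0
  Y(R9) = 0.005525+0.000j S between n1,n5
  Y(R10) = 0.06410+0.000j S between n1,n6
  Y(R11) = 0.6667+0.000j S between n0,n4
  Y(R12) = 0.4831+0.000j S between n0,n5
  I1: injects 0.00221 A into n2 (from n6)
  Y(R13) = 0.3155+0.000j S between n4,n1
  Y(R14) = 0.001416+0.000j S between n6,n4
  I2: injects 0.0393 A into n6 (from n2)
  Y(R15) = 0.05587+0.000j S between n2,n5
  Y(L1) = 0.000-0.01507j S between n4,n5
  Y(L2) = 0.000-0.01456j S between n1,n0
  Y(R16) = 0.1486+0.000j S between n2,n7
  V1: constraint V(n1)−V(n7) = 9.94
Assemble and solve the 8×8 MNA system:
  V(n1)=1.601+0.08552j  V(n2)=-5.182+0.05749j  V(n3)=0.1189+0.01073j  V(n4)=0.2828+0.03577j  V(n5)=-0.1977-0.0008538j  V(n6)=1.035+0.04427j  V(n7)=-8.339+0.08552j
  i(V1)=-0.4691+0.004164j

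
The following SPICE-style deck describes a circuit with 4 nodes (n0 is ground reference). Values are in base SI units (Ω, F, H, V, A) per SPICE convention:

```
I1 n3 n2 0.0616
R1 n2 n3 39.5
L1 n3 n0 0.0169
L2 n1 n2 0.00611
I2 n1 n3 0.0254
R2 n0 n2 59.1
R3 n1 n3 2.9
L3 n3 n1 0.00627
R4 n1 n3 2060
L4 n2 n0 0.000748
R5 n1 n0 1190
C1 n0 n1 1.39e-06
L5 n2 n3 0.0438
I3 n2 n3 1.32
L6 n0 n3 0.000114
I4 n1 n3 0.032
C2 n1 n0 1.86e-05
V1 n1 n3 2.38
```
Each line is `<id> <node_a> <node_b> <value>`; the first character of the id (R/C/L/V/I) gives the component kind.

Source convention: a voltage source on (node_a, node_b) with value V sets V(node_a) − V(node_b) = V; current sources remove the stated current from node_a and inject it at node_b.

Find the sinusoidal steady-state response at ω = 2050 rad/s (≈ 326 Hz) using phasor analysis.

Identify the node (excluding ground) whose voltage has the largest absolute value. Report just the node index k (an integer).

MNA unknowns: 3 node voltages V₁..V_3 plus 1 source current (V1)
I1: z[3]−=0.0616, z[2]+=0.0616
R1: Y=0.02532+0.000j on G[2,3]
L1: Y=0.000-0.02886j on G[3,0]
L2: Y=0.000-0.07984j on G[1,2]
I2: z[1]−=0.0254, z[3]+=0.0254
R2: Y=0.01692+0.000j on G[0,2]
R3: Y=0.3448+0.000j on G[1,3]
L3: Y=0.000-0.07780j on G[3,1]
R4: Y=0.0004854+0.000j on G[1,3]
L4: Y=0.000-0.6521j on G[2,0]
R5: Y=0.0008403+0.000j on G[1,0]
C1: Y=0.000+0.002850j on G[0,1]
L5: Y=0.000-0.01114j on G[2,3]
I3: z[2]−=1.32, z[3]+=1.32
L6: Y=0.000-4.279j on G[0,3]
I4: z[1]−=0.032, z[3]+=0.032
C2: Y=0.000+0.03813j on G[1,0]
V1: row V1−V3=2.38, i_V1 at 1,3
solve → V1=2.373+0.2543j, V2=0.1512-1.671j, V3=-0.006830+0.2543j
aux → i_V1=-1.025+0.2651j

1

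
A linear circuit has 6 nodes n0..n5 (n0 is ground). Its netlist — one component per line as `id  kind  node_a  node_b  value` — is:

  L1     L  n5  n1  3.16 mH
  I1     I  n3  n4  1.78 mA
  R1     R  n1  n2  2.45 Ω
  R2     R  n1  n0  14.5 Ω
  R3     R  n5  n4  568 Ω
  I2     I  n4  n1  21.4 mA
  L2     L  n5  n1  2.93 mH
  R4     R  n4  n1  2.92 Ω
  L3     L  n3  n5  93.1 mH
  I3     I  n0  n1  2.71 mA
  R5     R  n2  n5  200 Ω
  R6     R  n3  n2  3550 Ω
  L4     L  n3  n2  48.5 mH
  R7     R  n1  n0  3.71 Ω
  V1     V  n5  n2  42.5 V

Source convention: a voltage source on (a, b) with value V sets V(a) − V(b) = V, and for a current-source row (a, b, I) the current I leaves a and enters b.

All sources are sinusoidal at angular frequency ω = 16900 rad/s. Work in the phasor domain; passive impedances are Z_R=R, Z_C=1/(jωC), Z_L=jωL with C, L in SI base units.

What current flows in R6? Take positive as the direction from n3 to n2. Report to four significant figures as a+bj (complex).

Apply KCL at each of the 5 non-ground nodes and solve the resulting linear system.
Node n1: branches {L1, R1, R2, I2, L2, R4, I3, R7} → V_1 = 0.008006+0.000j
Node n2: branches {R1, R5, R6, L4, V1} → V_2 = -0.5562+3.982j
Node n3: branches {I1, L3, R6, L4} → V_3 = 13.53+0.8840j
Node n4: branches {I1, R3, I2, R4} → V_4 = 0.1655+0.02036j
Node n5: branches {L1, R3, L2, L3, R5, V1} → V_5 = 41.94+3.982j
Source currents: i(V1)=-0.4430+1.643j

0.003968-0.0008726j A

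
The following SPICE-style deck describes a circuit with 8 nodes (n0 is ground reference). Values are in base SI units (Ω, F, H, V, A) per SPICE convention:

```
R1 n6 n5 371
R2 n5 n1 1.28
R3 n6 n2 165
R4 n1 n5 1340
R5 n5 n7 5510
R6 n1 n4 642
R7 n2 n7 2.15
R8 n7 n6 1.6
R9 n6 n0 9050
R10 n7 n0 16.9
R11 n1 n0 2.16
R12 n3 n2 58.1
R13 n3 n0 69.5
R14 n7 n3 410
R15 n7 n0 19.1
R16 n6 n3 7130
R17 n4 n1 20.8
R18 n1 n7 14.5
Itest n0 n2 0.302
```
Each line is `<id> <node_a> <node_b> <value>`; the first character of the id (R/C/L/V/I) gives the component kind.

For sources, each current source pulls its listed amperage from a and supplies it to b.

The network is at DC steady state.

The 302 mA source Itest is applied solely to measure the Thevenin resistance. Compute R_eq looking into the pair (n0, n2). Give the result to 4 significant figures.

Element admittances at DC:
  Y(R1) = 0.002695 S between n6,n5
  Y(R2) = 0.7812 S between n5,n1
  Y(R3) = 0.006061 S between n6,n2
  Y(R4) = 0.0007463 S between n1,n5
  Y(R5) = 0.0001815 S between n5,n7
  Y(R6) = 0.001558 S between n1,n4
  Y(R7) = 0.4651 S between n2,n7
  Y(R8) = 0.6250 S between n7,n6
  Y(R9) = 0.0001105 S between n6,n0
  Y(R10) = 0.05917 S between n7,n0
  Y(R11) = 0.4630 S between n1,n0
  Y(R12) = 0.01721 S between n3,n2
  Y(R13) = 0.01439 S between n3,n0
  Y(R14) = 0.002439 S between n7,n3
  Y(R15) = 0.05236 S between n7,n0
  Y(R16) = 0.0001403 S between n6,n3
  Y(R17) = 0.04808 S between n4,n1
  Y(R18) = 0.06897 S between n1,n7
  Itest: injects 0.302 A into n2 (from n0)
Assemble and solve the 7×7 MNA system:
  V(n1)=0.2195  V(n2)=2.239  V(n3)=1.251  V(n4)=0.2195  V(n5)=0.2246  V(n6)=1.633  V(n7)=1.634

R_eq = 7.413 Ω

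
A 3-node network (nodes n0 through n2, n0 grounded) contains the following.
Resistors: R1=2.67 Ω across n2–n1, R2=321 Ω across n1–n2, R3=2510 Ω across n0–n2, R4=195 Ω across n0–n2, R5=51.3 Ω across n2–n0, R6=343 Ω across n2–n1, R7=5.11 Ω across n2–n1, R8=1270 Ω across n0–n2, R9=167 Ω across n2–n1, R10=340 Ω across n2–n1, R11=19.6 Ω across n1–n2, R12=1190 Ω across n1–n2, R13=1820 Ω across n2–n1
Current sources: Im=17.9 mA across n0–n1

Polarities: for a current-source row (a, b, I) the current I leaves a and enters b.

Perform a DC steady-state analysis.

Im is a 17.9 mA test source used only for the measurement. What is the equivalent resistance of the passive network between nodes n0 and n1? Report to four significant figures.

MNA unknowns: 2 node voltages V₁..V_2
R1: Y=0.3745 on G[2,1]
R2: Y=0.003115 on G[1,2]
R3: Y=0.0003984 on G[0,2]
R4: Y=0.005128 on G[0,2]
R5: Y=0.01949 on G[2,0]
R6: Y=0.002915 on G[2,1]
R7: Y=0.1957 on G[2,1]
R8: Y=0.0007874 on G[0,2]
R9: Y=0.005988 on G[2,1]
R10: Y=0.002941 on G[2,1]
R11: Y=0.05102 on G[1,2]
R12: Y=0.0008403 on G[1,2]
R13: Y=0.0005495 on G[2,1]
Im: z[0]−=0.0179, z[1]+=0.0179
solve → V1=0.7217, V2=0.6936

R_eq = 40.32 Ω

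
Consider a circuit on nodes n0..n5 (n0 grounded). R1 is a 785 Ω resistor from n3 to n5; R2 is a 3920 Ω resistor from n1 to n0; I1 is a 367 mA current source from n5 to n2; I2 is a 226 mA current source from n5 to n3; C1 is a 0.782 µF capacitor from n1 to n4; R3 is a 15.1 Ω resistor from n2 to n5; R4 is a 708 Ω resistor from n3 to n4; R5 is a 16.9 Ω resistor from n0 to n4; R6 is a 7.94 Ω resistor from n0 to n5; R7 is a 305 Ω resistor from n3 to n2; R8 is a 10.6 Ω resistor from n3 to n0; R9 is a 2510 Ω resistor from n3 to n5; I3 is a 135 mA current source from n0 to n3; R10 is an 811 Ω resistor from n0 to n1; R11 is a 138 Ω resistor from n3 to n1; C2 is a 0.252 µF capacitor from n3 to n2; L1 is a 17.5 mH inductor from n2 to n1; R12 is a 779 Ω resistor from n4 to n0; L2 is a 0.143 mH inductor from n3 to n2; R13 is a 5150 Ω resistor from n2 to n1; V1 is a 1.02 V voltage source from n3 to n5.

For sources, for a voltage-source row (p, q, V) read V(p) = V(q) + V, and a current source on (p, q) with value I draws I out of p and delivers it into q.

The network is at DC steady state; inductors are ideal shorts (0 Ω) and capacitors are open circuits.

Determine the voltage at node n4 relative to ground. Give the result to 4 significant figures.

0.02695 V

Apply KCL at each of the 5 non-ground nodes and solve the resulting linear system.
Node n1: branches {R2, C1, R10, R11, L1, R13} → V_1 = 1.181
Node n2: branches {I1, R3, R7, C2, L1, L2, R13} → V_2 = 1.181
Node n3: branches {R1, I2, R4, R7, R8, R9, I3, R11, C2, L2, V1} → V_3 = 1.181
Node n4: branches {C1, R4, R5, R12} → V_4 = 0.02695
Node n5: branches {R1, I1, I2, R3, R6, R9, V1} → V_5 = 0.1606
Source currents: i(L1)=0.001757, i(L2)=-0.2977, i(V1)=0.5440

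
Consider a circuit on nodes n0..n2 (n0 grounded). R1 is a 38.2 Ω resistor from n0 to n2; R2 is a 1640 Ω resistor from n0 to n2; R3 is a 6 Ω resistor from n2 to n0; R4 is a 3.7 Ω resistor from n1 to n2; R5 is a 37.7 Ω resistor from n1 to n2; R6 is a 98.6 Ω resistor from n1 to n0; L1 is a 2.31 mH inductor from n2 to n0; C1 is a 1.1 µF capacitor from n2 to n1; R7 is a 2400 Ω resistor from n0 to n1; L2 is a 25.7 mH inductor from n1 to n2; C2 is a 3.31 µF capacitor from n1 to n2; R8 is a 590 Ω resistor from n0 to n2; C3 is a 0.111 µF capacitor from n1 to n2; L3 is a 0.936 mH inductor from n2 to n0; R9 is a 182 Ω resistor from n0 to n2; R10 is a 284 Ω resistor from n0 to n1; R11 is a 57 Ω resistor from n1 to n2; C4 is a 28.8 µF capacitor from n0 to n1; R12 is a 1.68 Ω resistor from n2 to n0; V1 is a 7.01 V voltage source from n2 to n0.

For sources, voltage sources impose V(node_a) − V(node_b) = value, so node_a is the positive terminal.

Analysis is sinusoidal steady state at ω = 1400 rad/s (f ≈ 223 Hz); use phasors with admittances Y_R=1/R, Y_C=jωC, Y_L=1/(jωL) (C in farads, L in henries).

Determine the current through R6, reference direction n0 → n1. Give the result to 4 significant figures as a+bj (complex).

Element admittances at ω=1400 rad/s:
  Y(R1) = 0.02618+0.000j S between n0,n2
  Y(R2) = 0.0006098+0.000j S between n0,n2
  Y(R3) = 0.1667+0.000j S between n2,n0
  Y(R4) = 0.2703+0.000j S between n1,n2
  Y(R5) = 0.02653+0.000j S between n1,n2
  Y(R6) = 0.01014+0.000j S between n1,n0
  Y(L1) = 0.000-0.3092j S between n2,n0
  Y(C1) = 0.000+0.001540j S between n2,n1
  Y(R7) = 0.0004167+0.000j S between n0,n1
  Y(L2) = 0.000-0.02779j S between n1,n2
  Y(C2) = 0.000+0.004634j S between n1,n2
  Y(R8) = 0.001695+0.000j S between n0,n2
  Y(C3) = 0.000+0.0001554j S between n1,n2
  Y(L3) = 0.000-0.7631j S between n2,n0
  Y(R9) = 0.005495+0.000j S between n0,n2
  Y(R10) = 0.003521+0.000j S between n0,n1
  Y(R11) = 0.01754+0.000j S between n1,n2
  Y(C4) = 0.000+0.04032j S between n0,n1
  Y(R12) = 0.5952+0.000j S between n2,n0
  V1: constraint V(n2)−V(n0) = 7.01
Assemble and solve the 3×3 MNA system:
  V(n1)=6.661-0.8406j  V(n2)=7.010+0.000j
  i(V1)=-5.707+7.260j

-0.06756+0.008525j A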